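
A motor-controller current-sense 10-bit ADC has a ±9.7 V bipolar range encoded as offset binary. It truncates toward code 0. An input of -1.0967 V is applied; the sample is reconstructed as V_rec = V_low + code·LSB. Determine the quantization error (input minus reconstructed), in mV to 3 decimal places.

Step size: 19.4 V ÷ 2^10 = 18.945 mV.
(-1.0967 − (−9.7))/0.0189453 = 454.1123; ⌊·⌋ gives code 454.
Code 454 maps back to (−9.7) + 454×0.0189453 V = -1.0988281 V.
Difference: 0.00212812 V → 2.128 mV.

2.128 mV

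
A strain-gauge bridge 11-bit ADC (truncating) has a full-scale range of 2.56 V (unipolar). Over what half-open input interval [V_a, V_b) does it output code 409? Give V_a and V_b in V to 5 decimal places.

[0.51125 V, 0.51250 V)

LSB = 2.56/2^11 = 1.250 mV.
V_a = V_low + 409·LSB = 0.51125 V; V_b = V_low + 410·LSB = 0.5125 V.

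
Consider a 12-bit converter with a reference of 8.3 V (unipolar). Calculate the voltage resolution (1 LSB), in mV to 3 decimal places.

2.026 mV

Full-scale span = 8.3 V.
LSB = 8.3 / 2^12 = 8.3 / 4096 = 0.00202637 V = 2.026 mV.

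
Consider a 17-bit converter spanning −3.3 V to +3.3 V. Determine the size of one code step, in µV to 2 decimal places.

Full-scale span = 6.6 V.
LSB = 6.6 / 2^17 = 6.6 / 131072 = 5.0354e-05 V = 50.35 µV.

50.35 µV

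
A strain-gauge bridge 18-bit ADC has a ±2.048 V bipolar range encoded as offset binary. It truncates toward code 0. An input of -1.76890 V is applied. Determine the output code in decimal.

With 262144 levels over 4.096 V, one step is 15.62 µV.
(-1.76890 − (−2.048)) / 1.5625e-05 = 17862.400 LSBs.
Floor → code 17862.

code 17862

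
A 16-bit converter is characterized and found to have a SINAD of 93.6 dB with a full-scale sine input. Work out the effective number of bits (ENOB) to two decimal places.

ENOB = (SINAD − 1.76) / 6.02 = (93.6 − 1.76)/6.02 = 15.256.

15.26 bits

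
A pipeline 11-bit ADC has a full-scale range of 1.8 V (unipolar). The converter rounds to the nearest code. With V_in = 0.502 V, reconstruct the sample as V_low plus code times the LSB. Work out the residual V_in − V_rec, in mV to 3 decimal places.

0.145 mV

Step size: 1.8 V ÷ 2^11 = 0.879 mV.
(V_in − V_low)/LSB = (0.502 − 0)/0.000878906 = 571.1644 → code 571 (round).
Code 571 maps back to 0 + 571×0.000878906 V = 0.50185547 V.
Error = 0.502 − 0.50185547 = 0.000144531 V = 0.145 mV.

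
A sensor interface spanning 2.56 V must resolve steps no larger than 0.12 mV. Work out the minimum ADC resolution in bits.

Number of steps required ≥ 2.56 V / 0.12 mV = 21333.33.
Need 2^N ≥ 21333.33; 2^14 = 16384, 2^15 = 32768.
Minimum N = 15.

15 bits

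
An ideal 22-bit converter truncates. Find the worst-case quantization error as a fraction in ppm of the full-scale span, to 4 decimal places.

Truncating → worst-case error = 1 LSB = V_FS/2^22, so 1e+06/4194304 = 0.238419 ppm of full scale.

0.2384 ppm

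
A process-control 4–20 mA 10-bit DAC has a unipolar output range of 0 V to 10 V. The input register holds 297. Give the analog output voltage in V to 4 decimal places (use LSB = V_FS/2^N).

LSB = 10 V / 2^10 = 9.766 mV.
V_out = 0 + 297 × 0.00976562 V = 2.90039 V.

2.9004 V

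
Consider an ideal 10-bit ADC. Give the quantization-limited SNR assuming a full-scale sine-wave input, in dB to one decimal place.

62.0 dB

SNR ≈ 6.02·N + 1.76 dB = 6.02·10 + 1.76 = 61.96 dB.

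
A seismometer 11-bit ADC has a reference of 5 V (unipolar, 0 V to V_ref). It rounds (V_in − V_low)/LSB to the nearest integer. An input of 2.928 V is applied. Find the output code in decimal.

LSB = 5 V / 2048 = 2.441 mV.
(2.928 − 0) / 0.00244141 = 1199.309 LSBs.
round(1199.309) = 1199.

code 1199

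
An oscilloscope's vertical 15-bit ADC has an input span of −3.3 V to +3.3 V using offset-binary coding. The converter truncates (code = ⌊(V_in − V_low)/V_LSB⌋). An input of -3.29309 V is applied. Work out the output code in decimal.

code 34

LSB = 6.6 V / 32768 = 201.42 µV.
(-3.29309 − (−3.3)) / 0.000201416 = 34.307 LSBs.
So the output code is 34.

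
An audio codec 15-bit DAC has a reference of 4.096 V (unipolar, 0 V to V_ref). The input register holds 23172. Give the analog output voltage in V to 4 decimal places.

2.8965 V

LSB = 4.096 V / 2^15 = 125.00 µV.
V_out = 0 + 23172 × 0.000125 V = 2.8965 V.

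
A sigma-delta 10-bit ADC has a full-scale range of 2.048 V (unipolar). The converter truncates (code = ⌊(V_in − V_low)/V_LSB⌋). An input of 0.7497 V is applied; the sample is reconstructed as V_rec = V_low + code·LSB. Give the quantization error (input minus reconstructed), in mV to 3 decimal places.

1.700 mV

One LSB is 2.048 V / 1024 = 2.000 mV.
(0.7497 − 0)/0.002 = 374.8500; ⌊·⌋ gives code 374.
Reconstructed: 0.748 V.
Error = 0.7497 − 0.748 = 0.0017 V = 1.700 mV.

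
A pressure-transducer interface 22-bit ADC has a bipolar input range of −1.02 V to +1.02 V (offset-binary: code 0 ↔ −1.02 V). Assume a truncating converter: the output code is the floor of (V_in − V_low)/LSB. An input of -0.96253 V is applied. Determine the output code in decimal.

code 118160

Full-scale span = 2.04 V; LSB = 2.04/2^22 = 0.49 µV.
(V_in − V_low)/LSB = (-0.96253 − (−1.02)) / 4.86374e-07 = 118160.123.
So the output code is 118160.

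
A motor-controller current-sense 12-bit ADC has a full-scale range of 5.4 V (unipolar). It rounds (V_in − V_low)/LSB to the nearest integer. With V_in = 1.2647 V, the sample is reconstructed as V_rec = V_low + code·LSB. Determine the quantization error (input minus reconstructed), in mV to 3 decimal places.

Step size: 5.4 V ÷ 2^12 = 1.318 mV.
Scaled input = 959.2984 LSBs, so code = 959.
Reconstructed: 1.2643066 V.
V_in − V_rec = 0.000393359 V = 0.393 mV.

0.393 mV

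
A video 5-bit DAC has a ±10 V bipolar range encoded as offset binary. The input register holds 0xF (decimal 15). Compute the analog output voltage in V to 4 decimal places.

LSB = 20 V / 2^5 = 0.6250 V.
Code 0xF = 15 decimal.
V_out = (−10) + 15 × 0.625 V = -0.625 V.

-0.6250 V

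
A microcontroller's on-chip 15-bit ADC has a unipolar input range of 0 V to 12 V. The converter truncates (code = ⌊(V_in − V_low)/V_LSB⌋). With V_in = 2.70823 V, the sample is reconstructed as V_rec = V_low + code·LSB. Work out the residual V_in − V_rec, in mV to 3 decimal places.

0.100 mV

One LSB is 12 V / 32768 = 366.21 µV.
(V_in − V_low)/LSB = (2.70823 − 0)/0.000366211 = 7395.2734 → code 7395 (floor).
Code 7395 maps back to 0 + 7395×0.000366211 V = 2.7081299 V.
Error = 2.70823 − 2.7081299 = 0.000100117 V = 0.100 mV.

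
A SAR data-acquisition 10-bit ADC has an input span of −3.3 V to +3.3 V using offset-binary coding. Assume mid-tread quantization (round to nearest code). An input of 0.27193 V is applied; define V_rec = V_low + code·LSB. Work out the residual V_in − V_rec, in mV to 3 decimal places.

1.227 mV

Step size: 6.6 V ÷ 2^10 = 6.445 mV.
(0.27193 − (−3.3))/0.00644531 = 554.1904; round gives code 554.
Reconstructed: 0.27070312 V.
Difference: 0.00122688 V → 1.227 mV.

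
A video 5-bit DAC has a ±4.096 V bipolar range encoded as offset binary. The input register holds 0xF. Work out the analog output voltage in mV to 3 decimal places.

-256.000 mV

LSB = 8.192 V / 2^5 = 256.000 mV.
Code 0xF = 15 decimal.
V_out = (−4.096) + 15 × 0.256 V = -0.256 V.
= -256.000 mV.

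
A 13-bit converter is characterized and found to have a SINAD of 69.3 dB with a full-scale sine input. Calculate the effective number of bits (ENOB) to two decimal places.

ENOB = (SINAD − 1.76) / 6.02 = (69.3 − 1.76)/6.02 = 11.219.

11.22 bits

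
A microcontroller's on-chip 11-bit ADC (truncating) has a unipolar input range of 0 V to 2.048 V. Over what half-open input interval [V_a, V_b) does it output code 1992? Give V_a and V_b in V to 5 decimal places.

[1.99200 V, 1.99300 V)

LSB = 2.048/2^11 = 1.000 mV.
V_a = V_low + 1992·LSB = 1.992 V; V_b = V_low + 1993·LSB = 1.993 V.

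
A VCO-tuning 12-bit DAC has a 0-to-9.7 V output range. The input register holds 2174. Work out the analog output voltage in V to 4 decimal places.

5.1484 V

LSB = 9.7 V / 2^12 = 2.368 mV.
V_out = 0 + 2174 × 0.00236816 V = 5.14839 V.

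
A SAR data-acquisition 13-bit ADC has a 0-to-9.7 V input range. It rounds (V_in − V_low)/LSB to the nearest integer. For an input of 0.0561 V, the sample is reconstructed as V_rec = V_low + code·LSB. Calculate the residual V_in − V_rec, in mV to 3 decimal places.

Step size: 9.7 V ÷ 2^13 = 1.184 mV.
Scaled input = 47.3785 LSBs, so code = 47.
Code 47 maps back to 0 + 47×0.00118408 V = 0.055651855 V.
V_in − V_rec = 0.000448145 V = 0.448 mV.

0.448 mV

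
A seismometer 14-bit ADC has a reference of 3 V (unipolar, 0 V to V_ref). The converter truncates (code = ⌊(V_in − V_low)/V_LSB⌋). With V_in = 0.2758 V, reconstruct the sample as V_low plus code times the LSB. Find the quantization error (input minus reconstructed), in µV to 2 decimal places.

Step size: 3 V ÷ 2^14 = 183.11 µV.
Scaled input = 1506.2357 LSBs, so code = 1506.
Code 1506 maps back to 0 + 1506×0.000183105 V = 0.27575684 V.
V_in − V_rec = 4.31641e-05 V = 43.16 µV.

43.16 µV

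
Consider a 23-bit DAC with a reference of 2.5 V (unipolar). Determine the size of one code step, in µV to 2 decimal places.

Full-scale span = 2.5 V.
LSB = 2.5 / 2^23 = 2.5 / 8388608 = 2.98023e-07 V = 0.30 µV.

0.30 µV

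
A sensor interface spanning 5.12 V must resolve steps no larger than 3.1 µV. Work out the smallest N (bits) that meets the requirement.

21 bits

Number of steps required ≥ 5.12 V / 3.1 µV = 1651612.90.
Need 2^N ≥ 1651612.90; 2^20 = 1048576, 2^21 = 2097152.
Minimum N = 21.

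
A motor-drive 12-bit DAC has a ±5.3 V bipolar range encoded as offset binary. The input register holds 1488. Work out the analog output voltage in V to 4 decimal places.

-1.4492 V

LSB = 10.6 V / 2^12 = 2.588 mV.
V_out = (−5.3) + 1488 × 0.00258789 V = -1.44922 V.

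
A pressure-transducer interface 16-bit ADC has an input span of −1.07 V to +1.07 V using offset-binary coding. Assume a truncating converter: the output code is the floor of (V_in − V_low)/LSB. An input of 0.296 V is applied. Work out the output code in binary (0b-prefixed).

code 0b1010001101101000 (decimal 41832)

With 65536 levels over 2.14 V, one step is 32.65 µV.
Input sits at 41832.793 steps above V_low.
⌊·⌋(41832.793) = 41832.
In binary (0b-prefixed): 0b1010001101101000.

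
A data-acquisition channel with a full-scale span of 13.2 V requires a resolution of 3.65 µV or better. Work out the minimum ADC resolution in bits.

22 bits

Number of steps required ≥ 13.2 V / 3.65 µV = 3616438.36.
Need 2^N ≥ 3616438.36; 2^21 = 2097152, 2^22 = 4194304.
Minimum N = 22.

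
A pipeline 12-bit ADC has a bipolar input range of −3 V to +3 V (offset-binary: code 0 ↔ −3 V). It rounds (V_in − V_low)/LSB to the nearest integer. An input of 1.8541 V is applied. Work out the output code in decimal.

code 3314

LSB = 6 V / 4096 = 1.465 mV.
(1.8541 − (−3)) / 0.00146484 = 3313.732 LSBs.
round(3313.732) = 3314.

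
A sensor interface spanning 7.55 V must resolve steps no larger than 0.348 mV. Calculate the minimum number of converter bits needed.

15 bits

Number of steps required ≥ 7.55 V / 0.348 mV = 21695.40.
Need 2^N ≥ 21695.40; 2^14 = 16384, 2^15 = 32768.
Minimum N = 15.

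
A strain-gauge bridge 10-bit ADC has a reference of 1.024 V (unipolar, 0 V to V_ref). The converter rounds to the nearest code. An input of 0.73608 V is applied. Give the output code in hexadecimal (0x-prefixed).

Full-scale span = 1.024 V; LSB = 1.024/2^10 = 1.000 mV.
Input sits at 736.080 steps above V_low.
Round → code 736.
In hexadecimal (0x-prefixed): 0x2E0.

code 0x2E0 (decimal 736)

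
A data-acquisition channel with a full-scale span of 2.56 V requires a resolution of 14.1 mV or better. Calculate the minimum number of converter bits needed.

8 bits

Number of steps required ≥ 2.56 V / 14.1 mV = 181.56.
Need 2^N ≥ 181.56; 2^7 = 128, 2^8 = 256.
Minimum N = 8.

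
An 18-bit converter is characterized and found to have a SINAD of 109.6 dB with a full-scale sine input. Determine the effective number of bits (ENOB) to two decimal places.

ENOB = (SINAD − 1.76) / 6.02 = (109.6 − 1.76)/6.02 = 17.914.

17.91 bits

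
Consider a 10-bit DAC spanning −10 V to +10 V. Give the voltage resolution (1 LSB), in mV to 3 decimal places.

19.531 mV

Full-scale span = 20 V.
LSB = 20 / 2^10 = 20 / 1024 = 0.0195312 V = 19.531 mV.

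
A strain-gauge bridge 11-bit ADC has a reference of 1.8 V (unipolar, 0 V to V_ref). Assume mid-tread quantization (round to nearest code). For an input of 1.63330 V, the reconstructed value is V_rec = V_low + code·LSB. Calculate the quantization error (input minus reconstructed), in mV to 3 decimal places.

0.292 mV

Step size: 1.8 V ÷ 2^11 = 0.879 mV.
(1.63330 − 0)/0.000878906 = 1858.3324; round gives code 1858.
Code 1858 maps back to 0 + 1858×0.000878906 V = 1.6330078 V.
Error = 1.63330 − 1.6330078 = 0.000292188 V = 0.292 mV.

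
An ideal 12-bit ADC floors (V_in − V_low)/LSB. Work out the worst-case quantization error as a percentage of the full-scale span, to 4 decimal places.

Truncating → worst-case error = 1 LSB = V_FS/2^12, so 100/4096 = 0.0244141 % of full scale.

0.0244 %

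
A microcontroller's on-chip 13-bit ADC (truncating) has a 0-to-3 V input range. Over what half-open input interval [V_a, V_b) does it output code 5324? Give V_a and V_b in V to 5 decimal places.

LSB = 3/2^13 = 366.21 µV.
V_a = V_low + 5324·LSB = 1.94971 V; V_b = V_low + 5325·LSB = 1.95007 V.

[1.94971 V, 1.95007 V)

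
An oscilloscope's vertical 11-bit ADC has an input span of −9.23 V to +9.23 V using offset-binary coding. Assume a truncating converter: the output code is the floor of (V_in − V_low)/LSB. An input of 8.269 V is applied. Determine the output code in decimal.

code 1941

LSB = 18.46 V / 2048 = 9.014 mV.
Input sits at 1941.384 steps above V_low.
Floor → code 1941.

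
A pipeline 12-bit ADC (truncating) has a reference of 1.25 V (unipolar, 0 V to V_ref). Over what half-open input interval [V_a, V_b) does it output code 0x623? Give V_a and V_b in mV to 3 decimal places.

LSB = 1.25/2^12 = 305.18 µV.
Code 0x623 = 1571 decimal.
V_a = V_low + 1571·LSB = 0.479431 V; V_b = V_low + 1572·LSB = 0.479736 V.

[479.431 mV, 479.736 mV)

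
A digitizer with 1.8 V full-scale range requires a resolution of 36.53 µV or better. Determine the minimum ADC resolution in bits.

Number of steps required ≥ 1.8 V / 36.53 µV = 49274.57.
Need 2^N ≥ 49274.57; 2^15 = 32768, 2^16 = 65536.
Minimum N = 16.

16 bits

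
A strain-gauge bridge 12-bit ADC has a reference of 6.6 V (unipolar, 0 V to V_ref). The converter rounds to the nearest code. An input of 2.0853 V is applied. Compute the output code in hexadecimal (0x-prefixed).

code 0x50E (decimal 1294)

Full-scale span = 6.6 V; LSB = 6.6/2^12 = 1.611 mV.
Input sits at 1294.150 steps above V_low.
Round → code 1294.
In hexadecimal (0x-prefixed): 0x50E.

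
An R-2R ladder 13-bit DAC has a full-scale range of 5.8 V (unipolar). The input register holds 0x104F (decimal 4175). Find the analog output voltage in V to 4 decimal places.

LSB = 5.8 V / 2^13 = 0.708 mV.
Code 0x104F = 4175 decimal.
V_out = 0 + 4175 × 0.000708008 V = 2.95593 V.

2.9559 V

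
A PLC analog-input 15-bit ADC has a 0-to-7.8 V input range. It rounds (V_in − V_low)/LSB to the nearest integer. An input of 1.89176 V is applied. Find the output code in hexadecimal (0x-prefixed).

LSB = 7.8 V / 32768 = 238.04 µV.
(1.89176 − 0) / 0.000238037 = 7947.332 LSBs.
Round → code 7947.
In hexadecimal (0x-prefixed): 0x1F0B.

code 0x1F0B (decimal 7947)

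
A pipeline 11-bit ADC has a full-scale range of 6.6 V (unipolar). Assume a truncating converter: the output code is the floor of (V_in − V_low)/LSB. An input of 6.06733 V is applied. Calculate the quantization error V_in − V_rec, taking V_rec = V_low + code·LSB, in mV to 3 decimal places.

Step size: 6.6 V ÷ 2^11 = 3.223 mV.
(6.06733 − 0)/0.00322266 = 1882.7109; ⌊·⌋ gives code 1882.
V_rec = 0 + 1882·0.00322266 = 6.0650391 V.
Difference: 0.00229094 V → 2.291 mV.

2.291 mV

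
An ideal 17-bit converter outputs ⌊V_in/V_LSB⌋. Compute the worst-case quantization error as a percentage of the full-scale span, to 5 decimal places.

0.00076 %

Truncating → worst-case error = 1 LSB = V_FS/2^17, so 100/131072 = 0.000762939 % of full scale.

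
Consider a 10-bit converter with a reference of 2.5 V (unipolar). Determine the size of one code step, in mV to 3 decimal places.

Full-scale span = 2.5 V.
LSB = 2.5 / 2^10 = 2.5 / 1024 = 0.00244141 V = 2.441 mV.

2.441 mV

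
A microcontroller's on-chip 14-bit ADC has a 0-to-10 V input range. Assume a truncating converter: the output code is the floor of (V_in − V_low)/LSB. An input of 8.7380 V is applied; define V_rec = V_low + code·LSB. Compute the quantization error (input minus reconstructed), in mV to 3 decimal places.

0.207 mV

LSB = 10/2^14 = 0.610 mV.
(V_in − V_low)/LSB = (8.7380 − 0)/0.000610352 = 14316.3392 → code 14316 (floor).
Code 14316 maps back to 0 + 14316×0.000610352 V = 8.737793 V.
V_in − V_rec = 0.000207031 V = 0.207 mV.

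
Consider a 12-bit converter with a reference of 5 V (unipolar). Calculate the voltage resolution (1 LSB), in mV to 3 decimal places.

Full-scale span = 5 V.
LSB = 5 / 2^12 = 5 / 4096 = 0.0012207 V = 1.221 mV.

1.221 mV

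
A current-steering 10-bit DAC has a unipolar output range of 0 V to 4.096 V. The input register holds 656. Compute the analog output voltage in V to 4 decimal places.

2.6240 V

LSB = 4.096 V / 2^10 = 4.000 mV.
V_out = 0 + 656 × 0.004 V = 2.624 V.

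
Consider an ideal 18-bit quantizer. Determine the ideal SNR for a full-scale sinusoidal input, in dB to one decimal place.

SNR ≈ 6.02·N + 1.76 dB = 6.02·18 + 1.76 = 110.12 dB.

110.1 dB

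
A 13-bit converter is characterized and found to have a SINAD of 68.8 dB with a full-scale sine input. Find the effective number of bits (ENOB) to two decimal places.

ENOB = (SINAD − 1.76) / 6.02 = (68.8 − 1.76)/6.02 = 11.136.

11.14 bits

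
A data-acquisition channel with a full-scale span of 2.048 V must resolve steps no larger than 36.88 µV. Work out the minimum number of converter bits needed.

16 bits

Number of steps required ≥ 2.048 V / 36.88 µV = 55531.45.
Need 2^N ≥ 55531.45; 2^15 = 32768, 2^16 = 65536.
Minimum N = 16.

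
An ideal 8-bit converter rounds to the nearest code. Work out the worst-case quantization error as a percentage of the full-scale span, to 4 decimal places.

0.1953 %

Rounding → worst-case error = ½ LSB = V_FS/2^9, so 100/512 = 0.195312 % of full scale.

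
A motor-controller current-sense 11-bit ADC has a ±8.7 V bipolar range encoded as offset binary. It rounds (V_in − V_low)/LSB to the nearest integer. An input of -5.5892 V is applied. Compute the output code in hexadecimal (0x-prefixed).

LSB = 17.4 V / 2048 = 8.496 mV.
(V_in − V_low)/LSB = (-5.5892 − (−8.7)) / 0.00849609 = 366.145.
Round → code 366.
In hexadecimal (0x-prefixed): 0x16E.

code 0x16E (decimal 366)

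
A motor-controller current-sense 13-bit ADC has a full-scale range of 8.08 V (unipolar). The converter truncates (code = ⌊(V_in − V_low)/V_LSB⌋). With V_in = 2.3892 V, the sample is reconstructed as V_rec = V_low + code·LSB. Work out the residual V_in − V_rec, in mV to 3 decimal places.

Step size: 8.08 V ÷ 2^13 = 0.986 mV.
(2.3892 − 0)/0.000986328 = 2422.3176; ⌊·⌋ gives code 2422.
Reconstructed: 2.3888867 V.
V_in − V_rec = 0.000313281 V = 0.313 mV.

0.313 mV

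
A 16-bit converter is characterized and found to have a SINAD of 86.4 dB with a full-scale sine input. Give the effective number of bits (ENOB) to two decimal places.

14.06 bits

ENOB = (SINAD − 1.76) / 6.02 = (86.4 − 1.76)/6.02 = 14.060.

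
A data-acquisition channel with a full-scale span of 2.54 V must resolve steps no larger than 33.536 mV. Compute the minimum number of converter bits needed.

7 bits

Number of steps required ≥ 2.54 V / 33.536 mV = 75.74.
Need 2^N ≥ 75.74; 2^6 = 64, 2^7 = 128.
Minimum N = 7.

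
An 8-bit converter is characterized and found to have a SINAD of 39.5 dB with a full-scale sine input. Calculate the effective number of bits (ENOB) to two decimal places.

ENOB = (SINAD − 1.76) / 6.02 = (39.5 − 1.76)/6.02 = 6.269.

6.27 bits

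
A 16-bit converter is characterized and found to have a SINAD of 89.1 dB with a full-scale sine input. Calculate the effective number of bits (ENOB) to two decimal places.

ENOB = (SINAD − 1.76) / 6.02 = (89.1 − 1.76)/6.02 = 14.508.

14.51 bits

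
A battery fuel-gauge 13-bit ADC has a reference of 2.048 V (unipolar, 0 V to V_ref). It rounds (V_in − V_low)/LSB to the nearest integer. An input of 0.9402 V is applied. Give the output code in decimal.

With 8192 levels over 2.048 V, one step is 250.00 µV.
(V_in − V_low)/LSB = (0.9402 − 0) / 0.00025 = 3760.800.
Round → code 3761.

code 3761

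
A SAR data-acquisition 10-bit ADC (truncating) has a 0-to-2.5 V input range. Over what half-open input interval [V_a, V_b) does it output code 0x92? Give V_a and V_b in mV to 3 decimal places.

[356.445 mV, 358.887 mV)

LSB = 2.5/2^10 = 2.441 mV.
Code 0x92 = 146 decimal.
V_a = V_low + 146·LSB = 0.356445 V; V_b = V_low + 147·LSB = 0.358887 V.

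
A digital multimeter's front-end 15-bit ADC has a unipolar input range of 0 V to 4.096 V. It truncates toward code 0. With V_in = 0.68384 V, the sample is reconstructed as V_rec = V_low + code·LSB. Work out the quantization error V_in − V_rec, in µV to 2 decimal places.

Step size: 4.096 V ÷ 2^15 = 125.00 µV.
(0.68384 − 0)/0.000125 = 5470.7200; ⌊·⌋ gives code 5470.
Reconstructed: 0.68375 V.
Difference: 9e-05 V → 90.00 µV.

90.00 µV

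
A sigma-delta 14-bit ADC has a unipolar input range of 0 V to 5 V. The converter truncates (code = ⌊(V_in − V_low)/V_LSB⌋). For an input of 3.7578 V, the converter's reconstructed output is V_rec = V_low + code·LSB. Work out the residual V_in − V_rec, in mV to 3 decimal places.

0.171 mV

Step size: 5 V ÷ 2^14 = 305.18 µV.
Scaled input = 12313.5590 LSBs, so code = 12313.
Reconstructed: 3.7576294 V.
Difference: 0.000170605 V → 0.171 mV.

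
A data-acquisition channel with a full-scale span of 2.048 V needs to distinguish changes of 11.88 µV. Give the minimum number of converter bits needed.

Number of steps required ≥ 2.048 V / 11.88 µV = 172390.57.
Need 2^N ≥ 172390.57; 2^17 = 131072, 2^18 = 262144.
Minimum N = 18.

18 bits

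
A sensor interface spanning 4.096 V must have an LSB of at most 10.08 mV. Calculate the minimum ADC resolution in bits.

9 bits

Number of steps required ≥ 4.096 V / 10.08 mV = 406.35.
Need 2^N ≥ 406.35; 2^8 = 256, 2^9 = 512.
Minimum N = 9.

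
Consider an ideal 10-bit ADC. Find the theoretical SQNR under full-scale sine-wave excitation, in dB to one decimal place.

62.0 dB

SNR ≈ 6.02·N + 1.76 dB = 6.02·10 + 1.76 = 61.96 dB.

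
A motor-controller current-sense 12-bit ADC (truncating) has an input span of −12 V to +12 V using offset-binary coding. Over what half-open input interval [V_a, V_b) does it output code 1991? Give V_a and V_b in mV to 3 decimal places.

[-333.984 mV, -328.125 mV)

LSB = 24/2^12 = 5.859 mV.
V_a = V_low + 1991·LSB = -0.333984 V; V_b = V_low + 1992·LSB = -0.328125 V.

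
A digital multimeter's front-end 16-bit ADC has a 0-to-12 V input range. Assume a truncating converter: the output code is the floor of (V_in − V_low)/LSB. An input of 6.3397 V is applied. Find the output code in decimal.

With 65536 levels over 12 V, one step is 183.11 µV.
(V_in − V_low)/LSB = (6.3397 − 0) / 0.000183105 = 34623.215.
Floor → code 34623.

code 34623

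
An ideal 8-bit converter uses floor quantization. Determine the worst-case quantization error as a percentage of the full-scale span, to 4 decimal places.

Truncating → worst-case error = 1 LSB = V_FS/2^8, so 100/256 = 0.390625 % of full scale.

0.3906 %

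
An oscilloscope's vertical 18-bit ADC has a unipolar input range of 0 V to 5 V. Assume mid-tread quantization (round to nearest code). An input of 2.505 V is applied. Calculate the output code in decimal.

code 131334

With 262144 levels over 5 V, one step is 19.07 µV.
(V_in − V_low)/LSB = (2.505 − 0) / 1.90735e-05 = 131334.144.
round(131334.144) = 131334.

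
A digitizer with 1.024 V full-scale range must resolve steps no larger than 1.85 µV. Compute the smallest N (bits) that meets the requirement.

20 bits

Number of steps required ≥ 1.024 V / 1.85 µV = 553513.51.
Need 2^N ≥ 553513.51; 2^19 = 524288, 2^20 = 1048576.
Minimum N = 20.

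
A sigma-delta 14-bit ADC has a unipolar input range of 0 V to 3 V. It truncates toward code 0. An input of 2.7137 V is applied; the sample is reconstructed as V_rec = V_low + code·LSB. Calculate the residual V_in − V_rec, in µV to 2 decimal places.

Step size: 3 V ÷ 2^14 = 183.11 µV.
(V_in − V_low)/LSB = (2.7137 − 0)/0.000183105 = 14820.4203 → code 14820 (floor).
Reconstructed: 2.713623 V.
Error = 2.7137 − 2.713623 = 7.69531e-05 V = 76.95 µV.

76.95 µV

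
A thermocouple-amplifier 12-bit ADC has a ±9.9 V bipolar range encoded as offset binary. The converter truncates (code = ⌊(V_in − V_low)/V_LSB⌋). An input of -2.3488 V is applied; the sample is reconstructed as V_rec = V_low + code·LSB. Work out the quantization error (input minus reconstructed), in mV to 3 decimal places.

One LSB is 19.8 V / 4096 = 4.834 mV.
(V_in − V_low)/LSB = (-2.3488 − (−9.9))/0.00483398 = 1562.1068 → code 1562 (floor).
Reconstructed: -2.3493164 V.
Difference: 0.000516406 V → 0.516 mV.

0.516 mV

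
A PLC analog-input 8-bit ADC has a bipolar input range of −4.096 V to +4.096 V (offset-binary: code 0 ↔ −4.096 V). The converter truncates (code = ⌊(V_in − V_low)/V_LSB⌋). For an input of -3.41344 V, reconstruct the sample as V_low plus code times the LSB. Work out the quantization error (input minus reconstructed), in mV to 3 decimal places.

Step size: 8.192 V ÷ 2^8 = 32.000 mV.
(-3.41344 − (−4.096))/0.032 = 21.3300; ⌊·⌋ gives code 21.
V_rec = (−4.096) + 21·0.032 = -3.424 V.
Difference: 0.01056 V → 10.560 mV.

10.560 mV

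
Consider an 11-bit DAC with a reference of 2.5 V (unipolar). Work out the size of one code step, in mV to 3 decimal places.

Full-scale span = 2.5 V.
LSB = 2.5 / 2^11 = 2.5 / 2048 = 0.0012207 V = 1.221 mV.

1.221 mV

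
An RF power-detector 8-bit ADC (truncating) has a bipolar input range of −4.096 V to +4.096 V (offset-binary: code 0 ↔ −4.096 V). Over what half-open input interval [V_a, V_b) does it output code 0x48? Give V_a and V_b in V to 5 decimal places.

LSB = 8.192/2^8 = 32.000 mV.
Code 0x48 = 72 decimal.
V_a = V_low + 72·LSB = -1.792 V; V_b = V_low + 73·LSB = -1.76 V.

[-1.79200 V, -1.76000 V)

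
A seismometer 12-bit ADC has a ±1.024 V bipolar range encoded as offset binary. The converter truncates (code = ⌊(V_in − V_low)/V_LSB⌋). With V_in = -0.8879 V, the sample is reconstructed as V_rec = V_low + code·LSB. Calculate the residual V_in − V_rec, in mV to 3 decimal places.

One LSB is 2.048 V / 4096 = 0.500 mV.
(V_in − V_low)/LSB = (-0.8879 − (−1.024))/0.0005 = 272.2000 → code 272 (floor).
Reconstructed: -0.888 V.
Difference: 0.0001 V → 0.100 mV.

0.100 mV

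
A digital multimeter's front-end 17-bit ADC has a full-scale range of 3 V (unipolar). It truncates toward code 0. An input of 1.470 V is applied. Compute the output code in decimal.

code 64225

LSB = 3 V / 131072 = 22.89 µV.
(V_in − V_low)/LSB = (1.470 − 0) / 2.28882e-05 = 64225.280.
Floor → code 64225.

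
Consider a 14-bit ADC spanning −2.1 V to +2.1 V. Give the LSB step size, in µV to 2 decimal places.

Full-scale span = 4.2 V.
LSB = 4.2 / 2^14 = 4.2 / 16384 = 0.000256348 V = 256.35 µV.

256.35 µV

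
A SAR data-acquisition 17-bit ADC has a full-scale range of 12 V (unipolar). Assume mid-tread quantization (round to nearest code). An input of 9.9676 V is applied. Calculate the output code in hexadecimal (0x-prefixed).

With 131072 levels over 12 V, one step is 91.55 µV.
(V_in − V_low)/LSB = (9.9676 − 0) / 9.15527e-05 = 108872.772.
So the output code is 108873.
In hexadecimal (0x-prefixed): 0x1A949.

code 0x1A949 (decimal 108873)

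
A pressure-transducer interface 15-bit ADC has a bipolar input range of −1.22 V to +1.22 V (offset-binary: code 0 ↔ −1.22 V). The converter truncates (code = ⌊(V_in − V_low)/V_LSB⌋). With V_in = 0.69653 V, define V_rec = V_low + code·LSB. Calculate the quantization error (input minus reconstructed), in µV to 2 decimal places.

One LSB is 2.44 V / 32768 = 74.46 µV.
(V_in − V_low)/LSB = (0.69653 − (−1.22))/7.44629e-05 = 25738.0553 → code 25738 (floor).
Code 25738 maps back to (−1.22) + 25738×7.44629e-05 V = 0.69652588 V.
Error = 0.69653 − 0.69652588 = 4.12109e-06 V = 4.12 µV.

4.12 µV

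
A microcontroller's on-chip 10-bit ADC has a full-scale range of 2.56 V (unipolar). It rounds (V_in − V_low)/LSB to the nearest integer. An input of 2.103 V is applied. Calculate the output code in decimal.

Full-scale span = 2.56 V; LSB = 2.56/2^10 = 2.500 mV.
(V_in − V_low)/LSB = (2.103 − 0) / 0.0025 = 841.200.
round(841.200) = 841.

code 841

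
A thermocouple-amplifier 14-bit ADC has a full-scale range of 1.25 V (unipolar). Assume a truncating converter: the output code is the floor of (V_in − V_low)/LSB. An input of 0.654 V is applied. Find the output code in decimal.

code 8572

With 16384 levels over 1.25 V, one step is 76.29 µV.
(0.654 − 0) / 7.62939e-05 = 8572.109 LSBs.
⌊·⌋(8572.109) = 8572.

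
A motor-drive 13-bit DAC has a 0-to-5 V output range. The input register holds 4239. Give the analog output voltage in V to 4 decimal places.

2.5873 V

LSB = 5 V / 2^13 = 0.610 mV.
V_out = 0 + 4239 × 0.000610352 V = 2.58728 V.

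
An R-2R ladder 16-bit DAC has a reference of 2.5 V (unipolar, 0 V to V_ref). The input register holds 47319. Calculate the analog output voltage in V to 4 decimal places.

1.8051 V

LSB = 2.5 V / 2^16 = 38.15 µV.
V_out = 0 + 47319 × 3.8147e-05 V = 1.80508 V.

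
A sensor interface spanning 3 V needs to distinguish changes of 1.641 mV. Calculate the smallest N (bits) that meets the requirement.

11 bits

Number of steps required ≥ 3 V / 1.641 mV = 1828.15.
Need 2^N ≥ 1828.15; 2^10 = 1024, 2^11 = 2048.
Minimum N = 11.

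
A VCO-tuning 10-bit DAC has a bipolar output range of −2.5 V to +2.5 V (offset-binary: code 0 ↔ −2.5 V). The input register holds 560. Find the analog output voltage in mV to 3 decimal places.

234.375 mV

LSB = 5 V / 2^10 = 4.883 mV.
V_out = (−2.5) + 560 × 0.00488281 V = 0.234375 V.
= 234.375 mV.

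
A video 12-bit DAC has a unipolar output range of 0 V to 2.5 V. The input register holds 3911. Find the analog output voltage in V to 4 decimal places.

LSB = 2.5 V / 2^12 = 0.610 mV.
V_out = 0 + 3911 × 0.000610352 V = 2.38708 V.

2.3871 V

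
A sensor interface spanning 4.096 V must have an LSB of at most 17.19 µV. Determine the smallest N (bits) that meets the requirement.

Number of steps required ≥ 4.096 V / 17.19 µV = 238278.07.
Need 2^N ≥ 238278.07; 2^17 = 131072, 2^18 = 262144.
Minimum N = 18.

18 bits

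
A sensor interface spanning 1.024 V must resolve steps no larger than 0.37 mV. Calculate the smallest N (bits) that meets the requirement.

Number of steps required ≥ 1.024 V / 0.37 mV = 2767.57.
Need 2^N ≥ 2767.57; 2^11 = 2048, 2^12 = 4096.
Minimum N = 12.

12 bits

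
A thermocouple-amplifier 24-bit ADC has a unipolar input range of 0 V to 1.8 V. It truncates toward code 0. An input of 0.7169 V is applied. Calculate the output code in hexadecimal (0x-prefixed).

code 0x65F588 (decimal 6681992)

Full-scale span = 1.8 V; LSB = 1.8/2^24 = 0.11 µV.
(V_in − V_low)/LSB = (0.7169 − 0) / 1.07288e-07 = 6681992.306.
Floor → code 6681992.
In hexadecimal (0x-prefixed): 0x65F588.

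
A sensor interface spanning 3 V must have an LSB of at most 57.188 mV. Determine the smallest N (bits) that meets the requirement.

Number of steps required ≥ 3 V / 57.188 mV = 52.46.
Need 2^N ≥ 52.46; 2^5 = 32, 2^6 = 64.
Minimum N = 6.

6 bits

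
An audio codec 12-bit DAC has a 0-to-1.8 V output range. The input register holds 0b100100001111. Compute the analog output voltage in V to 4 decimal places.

1.0191 V

LSB = 1.8 V / 2^12 = 439.45 µV.
Code 0b100100001111 = 2319 decimal.
V_out = 0 + 2319 × 0.000439453 V = 1.01909 V.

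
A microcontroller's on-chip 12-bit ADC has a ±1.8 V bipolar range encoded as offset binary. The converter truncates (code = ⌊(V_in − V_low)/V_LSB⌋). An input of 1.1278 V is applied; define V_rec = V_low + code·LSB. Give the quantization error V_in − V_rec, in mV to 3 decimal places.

LSB = 3.6/2^12 = 0.879 mV.
(1.1278 − (−1.8))/0.000878906 = 3331.1858; ⌊·⌋ gives code 3331.
Reconstructed: 1.1276367 V.
V_in − V_rec = 0.000163281 V = 0.163 mV.

0.163 mV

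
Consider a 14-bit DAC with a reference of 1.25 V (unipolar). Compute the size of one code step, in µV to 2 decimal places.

76.29 µV

Full-scale span = 1.25 V.
LSB = 1.25 / 2^14 = 1.25 / 16384 = 7.62939e-05 V = 76.29 µV.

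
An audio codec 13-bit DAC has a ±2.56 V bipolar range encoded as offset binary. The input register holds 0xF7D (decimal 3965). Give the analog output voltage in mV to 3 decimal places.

LSB = 5.12 V / 2^13 = 0.625 mV.
Code 0xF7D = 3965 decimal.
V_out = (−2.56) + 3965 × 0.000625 V = -0.081875 V.
= -81.875 mV.

-81.875 mV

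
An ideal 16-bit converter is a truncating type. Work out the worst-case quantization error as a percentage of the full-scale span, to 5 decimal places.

Truncating → worst-case error = 1 LSB = V_FS/2^16, so 100/65536 = 0.00152588 % of full scale.

0.00153 %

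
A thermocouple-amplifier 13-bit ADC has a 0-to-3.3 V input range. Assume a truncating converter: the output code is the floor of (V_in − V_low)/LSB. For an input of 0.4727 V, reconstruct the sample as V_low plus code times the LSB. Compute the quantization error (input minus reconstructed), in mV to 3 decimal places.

0.178 mV

Step size: 3.3 V ÷ 2^13 = 402.83 µV.
(V_in − V_low)/LSB = (0.4727 − 0)/0.000402832 = 1173.4419 → code 1173 (floor).
V_rec = 0 + 1173·0.000402832 = 0.47252197 V.
V_in − V_rec = 0.000178027 V = 0.178 mV.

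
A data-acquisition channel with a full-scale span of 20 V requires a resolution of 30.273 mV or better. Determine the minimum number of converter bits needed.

Number of steps required ≥ 20 V / 30.273 mV = 660.65.
Need 2^N ≥ 660.65; 2^9 = 512, 2^10 = 1024.
Minimum N = 10.

10 bits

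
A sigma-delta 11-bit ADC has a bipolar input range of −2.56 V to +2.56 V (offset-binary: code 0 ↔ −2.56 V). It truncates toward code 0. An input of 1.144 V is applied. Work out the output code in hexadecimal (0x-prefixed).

With 2048 levels over 5.12 V, one step is 2.500 mV.
Input sits at 1481.600 steps above V_low.
⌊·⌋(1481.600) = 1481.
In hexadecimal (0x-prefixed): 0x5C9.

code 0x5C9 (decimal 1481)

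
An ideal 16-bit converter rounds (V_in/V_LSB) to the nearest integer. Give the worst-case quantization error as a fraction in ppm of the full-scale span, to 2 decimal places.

7.63 ppm

Rounding → worst-case error = ½ LSB = V_FS/2^17, so 1e+06/131072 = 7.62939 ppm of full scale.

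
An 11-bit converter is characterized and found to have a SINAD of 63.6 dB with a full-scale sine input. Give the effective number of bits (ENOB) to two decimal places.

ENOB = (SINAD − 1.76) / 6.02 = (63.6 − 1.76)/6.02 = 10.272.

10.27 bits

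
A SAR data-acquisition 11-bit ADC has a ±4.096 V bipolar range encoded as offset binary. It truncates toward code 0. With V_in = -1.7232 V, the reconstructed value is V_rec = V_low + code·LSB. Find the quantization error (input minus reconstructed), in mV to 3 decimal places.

One LSB is 8.192 V / 2048 = 4.000 mV.
Scaled input = 593.2000 LSBs, so code = 593.
V_rec = (−4.096) + 593·0.004 = -1.724 V.
V_in − V_rec = 0.0008 V = 0.800 mV.

0.800 mV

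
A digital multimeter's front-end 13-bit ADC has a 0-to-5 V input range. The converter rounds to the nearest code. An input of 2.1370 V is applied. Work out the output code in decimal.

With 8192 levels over 5 V, one step is 0.610 mV.
(2.1370 − 0) / 0.000610352 = 3501.261 LSBs.
So the output code is 3501.

code 3501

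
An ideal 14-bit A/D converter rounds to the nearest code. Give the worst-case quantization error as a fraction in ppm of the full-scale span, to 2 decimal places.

30.52 ppm

Rounding → worst-case error = ½ LSB = V_FS/2^15, so 1e+06/32768 = 30.5176 ppm of full scale.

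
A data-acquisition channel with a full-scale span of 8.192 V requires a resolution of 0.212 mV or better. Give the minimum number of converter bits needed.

16 bits

Number of steps required ≥ 8.192 V / 0.212 mV = 38641.51.
Need 2^N ≥ 38641.51; 2^15 = 32768, 2^16 = 65536.
Minimum N = 16.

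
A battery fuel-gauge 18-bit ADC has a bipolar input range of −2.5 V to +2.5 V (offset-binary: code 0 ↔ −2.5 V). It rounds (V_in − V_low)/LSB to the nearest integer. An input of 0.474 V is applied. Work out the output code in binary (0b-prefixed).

code 0b100110000100010011 (decimal 155923)

LSB = 5 V / 262144 = 19.07 µV.
(V_in − V_low)/LSB = (0.474 − (−2.5)) / 1.90735e-05 = 155923.251.
round(155923.251) = 155923.
In binary (0b-prefixed): 0b100110000100010011.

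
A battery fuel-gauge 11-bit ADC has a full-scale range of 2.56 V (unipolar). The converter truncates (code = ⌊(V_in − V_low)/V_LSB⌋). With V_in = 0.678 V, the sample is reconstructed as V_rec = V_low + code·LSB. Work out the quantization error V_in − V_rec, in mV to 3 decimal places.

0.500 mV

Step size: 2.56 V ÷ 2^11 = 1.250 mV.
(V_in − V_low)/LSB = (0.678 − 0)/0.00125 = 542.4000 → code 542 (floor).
V_rec = 0 + 542·0.00125 = 0.6775 V.
Difference: 0.0005 V → 0.500 mV.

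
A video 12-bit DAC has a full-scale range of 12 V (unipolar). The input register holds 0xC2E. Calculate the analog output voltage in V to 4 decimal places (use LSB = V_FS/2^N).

9.1348 V

LSB = 12 V / 2^12 = 2.930 mV.
Code 0xC2E = 3118 decimal.
V_out = 0 + 3118 × 0.00292969 V = 9.13477 V.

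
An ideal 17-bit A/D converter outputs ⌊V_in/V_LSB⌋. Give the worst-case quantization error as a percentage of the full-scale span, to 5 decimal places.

Truncating → worst-case error = 1 LSB = V_FS/2^17, so 100/131072 = 0.000762939 % of full scale.

0.00076 %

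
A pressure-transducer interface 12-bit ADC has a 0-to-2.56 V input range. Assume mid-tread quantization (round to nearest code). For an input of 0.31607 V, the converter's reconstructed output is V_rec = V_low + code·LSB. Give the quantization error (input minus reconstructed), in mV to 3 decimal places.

LSB = 2.56/2^12 = 0.625 mV.
(0.31607 − 0)/0.000625 = 505.7120; round gives code 506.
V_rec = 0 + 506·0.000625 = 0.31625 V.
V_in − V_rec = -0.00018 V = -0.180 mV.

-0.180 mV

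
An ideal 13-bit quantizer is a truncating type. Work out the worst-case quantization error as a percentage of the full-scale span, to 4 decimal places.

Truncating → worst-case error = 1 LSB = V_FS/2^13, so 100/8192 = 0.012207 % of full scale.

0.0122 %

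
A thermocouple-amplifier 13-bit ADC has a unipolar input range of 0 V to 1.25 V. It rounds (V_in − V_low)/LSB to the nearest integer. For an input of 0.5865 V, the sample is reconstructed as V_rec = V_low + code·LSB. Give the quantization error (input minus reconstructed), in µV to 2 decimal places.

Step size: 1.25 V ÷ 2^13 = 152.59 µV.
(0.5865 − 0)/0.000152588 = 3843.6864; round gives code 3844.
Code 3844 maps back to 0 + 3844×0.000152588 V = 0.58654785 V.
Error = 0.5865 − 0.58654785 = -4.78516e-05 V = -47.85 µV.

-47.85 µV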